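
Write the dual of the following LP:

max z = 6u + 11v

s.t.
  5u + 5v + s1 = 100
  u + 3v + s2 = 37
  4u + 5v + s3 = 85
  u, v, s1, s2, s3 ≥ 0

Primal max cᵀx s.t. Ax ≤ b, x ≥ 0  →  Dual min bᵀy s.t. Aᵀy ≥ c, y ≥ 0.

Minimize: z = 100y1 + 37y2 + 85y3

Subject to:
  5y1 + y2 + 4y3 ≥ 6
  5y1 + 3y2 + 5y3 ≥ 11
  y1, y2, y3 ≥ 0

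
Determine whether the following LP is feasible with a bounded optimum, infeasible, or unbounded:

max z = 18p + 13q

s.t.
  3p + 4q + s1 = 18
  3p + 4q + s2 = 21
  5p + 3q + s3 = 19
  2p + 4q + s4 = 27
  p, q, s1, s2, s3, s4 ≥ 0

Feasible with a bounded optimal solution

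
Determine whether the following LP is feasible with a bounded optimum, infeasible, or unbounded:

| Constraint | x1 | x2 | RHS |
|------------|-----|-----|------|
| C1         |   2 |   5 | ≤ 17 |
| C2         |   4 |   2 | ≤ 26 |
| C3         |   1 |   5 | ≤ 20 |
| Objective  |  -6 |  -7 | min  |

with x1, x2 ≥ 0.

Feasible with a bounded optimal solution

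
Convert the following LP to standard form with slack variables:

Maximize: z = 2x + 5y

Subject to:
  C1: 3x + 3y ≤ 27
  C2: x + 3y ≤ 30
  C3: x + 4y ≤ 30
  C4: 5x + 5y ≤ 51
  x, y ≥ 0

max z = 2x + 5y

s.t.
  3x + 3y + s1 = 27
  x + 3y + s2 = 30
  x + 4y + s3 = 30
  5x + 5y + s4 = 51
  x, y, s1, s2, s3, s4 ≥ 0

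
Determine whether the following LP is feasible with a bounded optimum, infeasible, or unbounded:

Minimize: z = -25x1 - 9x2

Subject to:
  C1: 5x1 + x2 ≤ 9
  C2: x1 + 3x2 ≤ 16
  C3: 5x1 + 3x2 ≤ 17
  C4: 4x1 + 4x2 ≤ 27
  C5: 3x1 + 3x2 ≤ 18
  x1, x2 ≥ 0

Feasible with a bounded optimal solution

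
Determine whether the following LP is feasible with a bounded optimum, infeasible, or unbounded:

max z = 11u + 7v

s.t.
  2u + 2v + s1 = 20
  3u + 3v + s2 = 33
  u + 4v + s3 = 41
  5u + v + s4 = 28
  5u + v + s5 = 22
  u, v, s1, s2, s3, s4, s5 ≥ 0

Feasible with a bounded optimal solution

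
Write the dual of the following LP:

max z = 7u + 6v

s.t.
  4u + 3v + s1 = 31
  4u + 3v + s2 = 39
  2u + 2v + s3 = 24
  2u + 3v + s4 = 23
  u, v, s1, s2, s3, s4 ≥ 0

Primal max cᵀx s.t. Ax ≤ b, x ≥ 0  →  Dual min bᵀy s.t. Aᵀy ≥ c, y ≥ 0.

Minimize: z = 31y1 + 39y2 + 24y3 + 23y4

Subject to:
  4y1 + 4y2 + 2y3 + 2y4 ≥ 7
  3y1 + 3y2 + 2y3 + 3y4 ≥ 6
  y1, y2, y3, y4 ≥ 0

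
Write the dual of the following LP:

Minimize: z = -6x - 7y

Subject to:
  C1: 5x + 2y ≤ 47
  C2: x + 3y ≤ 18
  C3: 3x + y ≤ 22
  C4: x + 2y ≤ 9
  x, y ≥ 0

Primal min cᵀx s.t. Ax ≤ b, x ≥ 0  →  Dual max −bᵀy s.t. Aᵀy ≥ −c, y ≥ 0.

Maximize: z = -47y1 - 18y2 - 22y3 - 9y4

Subject to:
  5y1 + y2 + 3y3 + y4 ≥ 6
  2y1 + 3y2 + y3 + 2y4 ≥ 7
  y1, y2, y3, y4 ≥ 0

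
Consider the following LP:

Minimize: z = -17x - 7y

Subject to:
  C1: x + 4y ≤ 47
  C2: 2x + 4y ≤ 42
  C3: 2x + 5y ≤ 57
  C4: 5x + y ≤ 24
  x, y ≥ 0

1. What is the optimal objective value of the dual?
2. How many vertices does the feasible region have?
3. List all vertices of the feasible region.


1. -114
2. 4
3. (0, 0), (4.8, 0), (3, 9), (0, 10.5)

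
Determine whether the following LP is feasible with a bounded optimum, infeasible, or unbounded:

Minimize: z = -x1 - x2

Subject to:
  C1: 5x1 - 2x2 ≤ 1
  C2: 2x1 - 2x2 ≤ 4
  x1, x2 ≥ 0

Unbounded (objective can decrease without bound)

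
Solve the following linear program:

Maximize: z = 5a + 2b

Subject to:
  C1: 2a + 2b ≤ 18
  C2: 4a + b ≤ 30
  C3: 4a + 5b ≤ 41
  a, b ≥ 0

Evaluate the objective at each vertex of the feasible region:
  z(0, 0) = 0
  z(7.5, 0) = 37.5
  z(7, 2) = 39  ←
  z(4, 5) = 30
  z(0, 8.2) = 16.4
The maximum is at a = 7, b = 2.

a = 7, b = 2, z = 39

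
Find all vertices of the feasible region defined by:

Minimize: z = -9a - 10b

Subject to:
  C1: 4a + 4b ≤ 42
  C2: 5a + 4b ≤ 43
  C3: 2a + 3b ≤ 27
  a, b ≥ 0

(0, 0), (8.6, 0), (3, 7), (0, 9)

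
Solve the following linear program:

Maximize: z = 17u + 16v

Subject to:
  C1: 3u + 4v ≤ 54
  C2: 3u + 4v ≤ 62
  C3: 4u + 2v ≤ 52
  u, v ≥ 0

Evaluate the objective at each vertex of the feasible region:
  z(0, 0) = 0
  z(13, 0) = 221
  z(10, 6) = 266  ←
  z(0, 13.5) = 216
The maximum is at u = 10, v = 6.

u = 10, v = 6, z = 266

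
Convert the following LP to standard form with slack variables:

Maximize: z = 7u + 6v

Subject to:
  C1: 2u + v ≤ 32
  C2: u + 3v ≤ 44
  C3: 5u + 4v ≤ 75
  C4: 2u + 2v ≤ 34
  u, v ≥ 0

max z = 7u + 6v

s.t.
  2u + v + s1 = 32
  u + 3v + s2 = 44
  5u + 4v + s3 = 75
  2u + 2v + s4 = 34
  u, v, s1, s2, s3, s4 ≥ 0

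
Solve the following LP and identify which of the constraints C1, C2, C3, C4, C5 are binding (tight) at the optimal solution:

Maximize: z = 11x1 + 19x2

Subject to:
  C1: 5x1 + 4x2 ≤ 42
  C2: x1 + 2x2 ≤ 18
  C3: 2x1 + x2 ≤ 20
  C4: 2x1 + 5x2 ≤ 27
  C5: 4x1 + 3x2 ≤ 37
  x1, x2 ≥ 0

At x1 = 6, x2 = 3, compute slack b - a·x for each constraint:
  C1: 42 − 42 = 0  (binding)
  C2: 18 − 12 = 6  (slack)
  C3: 20 − 15 = 5  (slack)
  C4: 27 − 27 = 0  (binding)
  C5: 37 − 33 = 4  (slack)

Optimal: x1 = 6, x2 = 3
Binding: C1, C4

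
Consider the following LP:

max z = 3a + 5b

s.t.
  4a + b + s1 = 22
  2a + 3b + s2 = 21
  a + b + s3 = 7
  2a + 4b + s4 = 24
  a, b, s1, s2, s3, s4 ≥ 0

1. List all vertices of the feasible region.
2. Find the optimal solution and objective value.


1. (0, 0), (5.5, 0), (5, 2), (2, 5), (0, 6)
2. a = 2, b = 5, z = 31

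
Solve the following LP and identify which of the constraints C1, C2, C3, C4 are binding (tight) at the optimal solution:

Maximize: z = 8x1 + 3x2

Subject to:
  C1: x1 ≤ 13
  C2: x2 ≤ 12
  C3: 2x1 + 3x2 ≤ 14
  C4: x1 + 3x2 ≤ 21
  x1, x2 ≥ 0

At x1 = 7, x2 = 0, compute slack b - a·x for each constraint:
  C1: 13 − 7 = 6  (slack)
  C2: 12 − 0 = 12  (slack)
  C3: 14 − 14 = 0  (binding)
  C4: 21 − 7 = 14  (slack)

Optimal: x1 = 7, x2 = 0
Binding: C3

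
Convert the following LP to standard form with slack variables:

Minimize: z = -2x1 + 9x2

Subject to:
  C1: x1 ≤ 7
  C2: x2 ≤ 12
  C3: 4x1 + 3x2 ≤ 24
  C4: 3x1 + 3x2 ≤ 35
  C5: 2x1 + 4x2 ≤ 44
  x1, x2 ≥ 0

min z = -2x1 + 9x2

s.t.
  x1 + s1 = 7
  x2 + s2 = 12
  4x1 + 3x2 + s3 = 24
  3x1 + 3x2 + s4 = 35
  2x1 + 4x2 + s5 = 44
  x1, x2, s1, s2, s3, s4, s5 ≥ 0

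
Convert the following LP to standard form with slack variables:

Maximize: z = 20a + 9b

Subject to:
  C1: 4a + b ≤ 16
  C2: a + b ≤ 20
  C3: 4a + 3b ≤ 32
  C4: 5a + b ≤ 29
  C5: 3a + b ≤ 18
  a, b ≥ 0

max z = 20a + 9b

s.t.
  4a + b + s1 = 16
  a + b + s2 = 20
  4a + 3b + s3 = 32
  5a + b + s4 = 29
  3a + b + s5 = 18
  a, b, s1, s2, s3, s4, s5 ≥ 0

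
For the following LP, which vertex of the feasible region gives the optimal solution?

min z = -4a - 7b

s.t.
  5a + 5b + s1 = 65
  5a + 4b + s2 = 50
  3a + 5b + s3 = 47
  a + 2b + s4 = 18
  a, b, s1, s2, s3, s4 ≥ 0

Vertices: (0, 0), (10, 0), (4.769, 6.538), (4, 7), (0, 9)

Evaluate the objective at each vertex of the feasible region:
  z(0, 0) = 0
  z(10, 0) = -40
  z(4.769, 6.538) = -64.85
  z(4, 7) = -65  ←
  z(0, 9) = -63
The minimum is at a = 4, b = 7.

(4, 7)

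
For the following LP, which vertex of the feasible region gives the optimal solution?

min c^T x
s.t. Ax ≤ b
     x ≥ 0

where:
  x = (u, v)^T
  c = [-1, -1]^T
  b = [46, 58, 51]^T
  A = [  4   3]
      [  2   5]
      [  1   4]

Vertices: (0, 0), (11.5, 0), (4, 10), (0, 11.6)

Evaluate the objective at each vertex of the feasible region:
  z(0, 0) = 0
  z(11.5, 0) = -11.5
  z(4, 10) = -14  ←
  z(0, 11.6) = -11.6
The minimum is at u = 4, v = 10.

(4, 10)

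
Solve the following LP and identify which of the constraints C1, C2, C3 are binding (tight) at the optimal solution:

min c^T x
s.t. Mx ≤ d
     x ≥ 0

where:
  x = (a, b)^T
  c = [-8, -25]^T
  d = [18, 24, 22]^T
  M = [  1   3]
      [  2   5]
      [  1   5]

At a = 2, b = 4, compute slack b - a·x for each constraint:
  C1: 18 − 14 = 4  (slack)
  C2: 24 − 24 = 0  (binding)
  C3: 22 − 22 = 0  (binding)

Optimal: a = 2, b = 4
Binding: C2, C3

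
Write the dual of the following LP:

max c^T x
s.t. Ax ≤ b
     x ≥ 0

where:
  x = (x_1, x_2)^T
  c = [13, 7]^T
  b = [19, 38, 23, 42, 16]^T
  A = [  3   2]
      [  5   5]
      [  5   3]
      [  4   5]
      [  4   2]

Primal max cᵀx s.t. Ax ≤ b, x ≥ 0  →  Dual min bᵀy s.t. Aᵀy ≥ c, y ≥ 0.

Minimize: z = 19y1 + 38y2 + 23y3 + 42y4 + 16y5

Subject to:
  3y1 + 5y2 + 5y3 + 4y4 + 4y5 ≥ 13
  2y1 + 5y2 + 3y3 + 5y4 + 2y5 ≥ 7
  y1, y2, y3, y4, y5 ≥ 0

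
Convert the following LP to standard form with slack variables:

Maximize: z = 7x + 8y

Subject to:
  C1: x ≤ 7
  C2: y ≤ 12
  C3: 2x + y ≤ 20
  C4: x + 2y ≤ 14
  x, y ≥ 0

max z = 7x + 8y

s.t.
  x + s1 = 7
  y + s2 = 12
  2x + y + s3 = 20
  x + 2y + s4 = 14
  x, y, s1, s2, s3, s4 ≥ 0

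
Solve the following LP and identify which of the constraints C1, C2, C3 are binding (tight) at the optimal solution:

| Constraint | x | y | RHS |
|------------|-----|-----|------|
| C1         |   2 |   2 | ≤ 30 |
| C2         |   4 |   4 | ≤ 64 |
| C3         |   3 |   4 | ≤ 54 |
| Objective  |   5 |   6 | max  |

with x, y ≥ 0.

At x = 6, y = 9, compute slack b - a·x for each constraint:
  C1: 30 − 30 = 0  (binding)
  C2: 64 − 60 = 4  (slack)
  C3: 54 − 54 = 0  (binding)

Optimal: x = 6, y = 9
Binding: C1, C3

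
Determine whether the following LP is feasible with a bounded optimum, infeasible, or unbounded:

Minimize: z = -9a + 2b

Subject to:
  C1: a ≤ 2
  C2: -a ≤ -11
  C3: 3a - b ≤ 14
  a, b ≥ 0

Infeasible (no feasible solution exists)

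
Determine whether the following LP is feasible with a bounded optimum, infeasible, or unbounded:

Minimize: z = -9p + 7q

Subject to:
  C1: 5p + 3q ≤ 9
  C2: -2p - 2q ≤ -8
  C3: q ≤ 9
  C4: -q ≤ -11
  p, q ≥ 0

Infeasible (no feasible solution exists)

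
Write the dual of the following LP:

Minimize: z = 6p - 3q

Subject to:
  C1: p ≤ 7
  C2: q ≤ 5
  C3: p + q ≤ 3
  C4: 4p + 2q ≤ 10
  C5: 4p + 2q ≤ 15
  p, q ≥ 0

Primal min cᵀx s.t. Ax ≤ b, x ≥ 0  →  Dual max −bᵀy s.t. Aᵀy ≥ −c, y ≥ 0.

Maximize: z = -7y1 - 5y2 - 3y3 - 10y4 - 15y5

Subject to:
  y1 + y3 + 4y4 + 4y5 ≥ -6
  y2 + y3 + 2y4 + 2y5 ≥ 3
  y1, y2, y3, y4, y5 ≥ 0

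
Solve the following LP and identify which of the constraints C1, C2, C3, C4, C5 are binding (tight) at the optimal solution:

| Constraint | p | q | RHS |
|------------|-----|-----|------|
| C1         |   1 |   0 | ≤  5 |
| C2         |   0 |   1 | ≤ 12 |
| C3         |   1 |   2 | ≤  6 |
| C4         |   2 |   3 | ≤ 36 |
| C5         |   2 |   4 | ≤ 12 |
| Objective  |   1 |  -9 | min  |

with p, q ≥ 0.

At p = 0, q = 3, compute slack b - a·x for each constraint:
  C1: 5 − 0 = 5  (slack)
  C2: 12 − 3 = 9  (slack)
  C3: 6 − 6 = 0  (binding)
  C4: 36 − 9 = 27  (slack)
  C5: 12 − 12 = 0  (binding)

Optimal: p = 0, q = 3
Binding: C3, C5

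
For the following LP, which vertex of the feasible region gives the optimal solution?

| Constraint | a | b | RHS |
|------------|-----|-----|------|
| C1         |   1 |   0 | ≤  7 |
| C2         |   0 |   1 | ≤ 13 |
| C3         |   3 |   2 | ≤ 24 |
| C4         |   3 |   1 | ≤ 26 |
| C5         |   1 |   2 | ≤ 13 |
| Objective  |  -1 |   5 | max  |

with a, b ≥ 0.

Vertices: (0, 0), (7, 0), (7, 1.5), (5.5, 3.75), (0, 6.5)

Evaluate the objective at each vertex of the feasible region:
  z(0, 0) = 0
  z(7, 0) = -7
  z(7, 1.5) = 0.5
  z(5.5, 3.75) = 13.25
  z(0, 6.5) = 32.5  ←
The maximum is at a = 0, b = 6.5.

(0, 6.5)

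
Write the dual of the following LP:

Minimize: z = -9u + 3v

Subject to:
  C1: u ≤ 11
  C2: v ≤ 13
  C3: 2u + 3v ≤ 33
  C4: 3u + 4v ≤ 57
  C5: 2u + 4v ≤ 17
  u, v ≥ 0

Primal min cᵀx s.t. Ax ≤ b, x ≥ 0  →  Dual max −bᵀy s.t. Aᵀy ≥ −c, y ≥ 0.

Maximize: z = -11y1 - 13y2 - 33y3 - 57y4 - 17y5

Subject to:
  y1 + 2y3 + 3y4 + 2y5 ≥ 9
  y2 + 3y3 + 4y4 + 4y5 ≥ -3
  y1, y2, y3, y4, y5 ≥ 0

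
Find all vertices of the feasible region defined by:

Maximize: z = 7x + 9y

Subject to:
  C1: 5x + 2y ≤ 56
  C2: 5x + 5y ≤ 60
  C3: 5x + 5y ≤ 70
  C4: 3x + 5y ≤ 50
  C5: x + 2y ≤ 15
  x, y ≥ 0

(0, 0), (11.2, 0), (10.67, 1.333), (9, 3), (0, 7.5)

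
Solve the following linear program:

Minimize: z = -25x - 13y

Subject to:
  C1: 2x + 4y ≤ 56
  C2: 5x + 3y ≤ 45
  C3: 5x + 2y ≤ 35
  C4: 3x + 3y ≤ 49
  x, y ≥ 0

Evaluate the objective at each vertex of the feasible region:
  z(0, 0) = 0
  z(7, 0) = -175
  z(3, 10) = -205  ←
  z(0.8571, 13.57) = -197.9
  z(0, 14) = -182
The minimum is at x = 3, y = 10.

x = 3, y = 10, z = -205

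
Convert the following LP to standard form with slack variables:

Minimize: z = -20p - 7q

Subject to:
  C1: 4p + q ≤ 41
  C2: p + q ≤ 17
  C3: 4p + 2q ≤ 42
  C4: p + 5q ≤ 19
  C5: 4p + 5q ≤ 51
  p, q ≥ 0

min z = -20p - 7q

s.t.
  4p + q + s1 = 41
  p + q + s2 = 17
  4p + 2q + s3 = 42
  p + 5q + s4 = 19
  4p + 5q + s5 = 51
  p, q, s1, s2, s3, s4, s5 ≥ 0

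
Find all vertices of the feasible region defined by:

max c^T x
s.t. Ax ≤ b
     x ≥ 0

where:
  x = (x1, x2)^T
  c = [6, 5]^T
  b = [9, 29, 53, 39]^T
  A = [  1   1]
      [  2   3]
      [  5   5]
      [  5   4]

(0, 0), (7.8, 0), (3, 6), (0, 9)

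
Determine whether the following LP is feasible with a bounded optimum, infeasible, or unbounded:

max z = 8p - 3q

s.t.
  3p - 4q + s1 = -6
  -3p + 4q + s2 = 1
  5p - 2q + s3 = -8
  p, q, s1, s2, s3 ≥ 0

Infeasible (no feasible solution exists)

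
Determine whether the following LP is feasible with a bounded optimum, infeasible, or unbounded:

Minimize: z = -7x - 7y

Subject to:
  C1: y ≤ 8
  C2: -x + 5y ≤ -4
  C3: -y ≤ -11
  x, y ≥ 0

Infeasible (no feasible solution exists)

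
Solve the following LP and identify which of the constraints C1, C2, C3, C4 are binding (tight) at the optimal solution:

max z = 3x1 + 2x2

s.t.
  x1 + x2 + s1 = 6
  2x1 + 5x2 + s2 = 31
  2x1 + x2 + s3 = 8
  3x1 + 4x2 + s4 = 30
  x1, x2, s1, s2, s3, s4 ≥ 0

At x1 = 2, x2 = 4, compute slack b - a·x for each constraint:
  C1: 6 − 6 = 0  (binding)
  C2: 31 − 24 = 7  (slack)
  C3: 8 − 8 = 0  (binding)
  C4: 30 − 22 = 8  (slack)

Optimal: x1 = 2, x2 = 4
Binding: C1, C3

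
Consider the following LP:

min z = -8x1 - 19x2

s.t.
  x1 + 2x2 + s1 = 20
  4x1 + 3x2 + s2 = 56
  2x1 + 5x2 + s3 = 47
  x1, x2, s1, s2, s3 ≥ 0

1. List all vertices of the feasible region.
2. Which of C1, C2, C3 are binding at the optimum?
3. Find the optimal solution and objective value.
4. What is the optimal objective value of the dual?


1. (0, 0), (14, 0), (10.4, 4.8), (6, 7), (0, 9.4)
2. C1, C3
3. x1 = 6, x2 = 7, z = -181
4. -181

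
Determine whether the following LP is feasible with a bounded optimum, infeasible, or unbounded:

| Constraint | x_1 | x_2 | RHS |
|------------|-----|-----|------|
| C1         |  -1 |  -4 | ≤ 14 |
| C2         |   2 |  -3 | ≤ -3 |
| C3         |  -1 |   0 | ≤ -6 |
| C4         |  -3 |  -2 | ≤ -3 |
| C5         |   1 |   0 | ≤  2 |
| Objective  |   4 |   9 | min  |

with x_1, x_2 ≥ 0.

Infeasible (no feasible solution exists)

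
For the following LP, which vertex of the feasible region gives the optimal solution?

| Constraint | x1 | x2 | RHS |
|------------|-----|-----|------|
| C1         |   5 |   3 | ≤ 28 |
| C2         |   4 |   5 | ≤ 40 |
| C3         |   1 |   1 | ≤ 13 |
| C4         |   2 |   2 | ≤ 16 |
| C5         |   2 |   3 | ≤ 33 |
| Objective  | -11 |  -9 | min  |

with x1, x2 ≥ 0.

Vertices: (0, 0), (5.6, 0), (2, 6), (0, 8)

Evaluate the objective at each vertex of the feasible region:
  z(0, 0) = 0
  z(5.6, 0) = -61.6
  z(2, 6) = -76  ←
  z(0, 8) = -72
The minimum is at x1 = 2, x2 = 6.

(2, 6)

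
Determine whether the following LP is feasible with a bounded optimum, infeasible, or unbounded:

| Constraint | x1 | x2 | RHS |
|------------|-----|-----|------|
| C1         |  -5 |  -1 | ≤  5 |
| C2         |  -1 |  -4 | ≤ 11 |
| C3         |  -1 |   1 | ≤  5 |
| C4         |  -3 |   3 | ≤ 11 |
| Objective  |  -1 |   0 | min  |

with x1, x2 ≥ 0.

Unbounded (objective can decrease without bound)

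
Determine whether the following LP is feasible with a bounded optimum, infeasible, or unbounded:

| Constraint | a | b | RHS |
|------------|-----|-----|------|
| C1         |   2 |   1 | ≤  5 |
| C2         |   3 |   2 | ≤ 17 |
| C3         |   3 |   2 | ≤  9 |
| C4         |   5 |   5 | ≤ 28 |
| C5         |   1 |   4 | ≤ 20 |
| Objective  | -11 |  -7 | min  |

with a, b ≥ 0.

Feasible with a bounded optimal solution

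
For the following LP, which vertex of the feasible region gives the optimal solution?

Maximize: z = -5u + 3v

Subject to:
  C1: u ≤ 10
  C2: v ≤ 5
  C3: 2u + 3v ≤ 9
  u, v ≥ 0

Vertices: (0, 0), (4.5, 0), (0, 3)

Evaluate the objective at each vertex of the feasible region:
  z(0, 0) = 0
  z(4.5, 0) = -22.5
  z(0, 3) = 9  ←
The maximum is at u = 0, v = 3.

(0, 3)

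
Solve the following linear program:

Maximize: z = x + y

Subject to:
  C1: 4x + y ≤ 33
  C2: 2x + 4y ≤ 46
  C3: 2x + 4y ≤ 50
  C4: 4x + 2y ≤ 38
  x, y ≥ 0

Evaluate the objective at each vertex of the feasible region:
  z(0, 0) = 0
  z(8.25, 0) = 8.25
  z(7, 5) = 12
  z(5, 9) = 14  ←
  z(0, 11.5) = 11.5
The maximum is at x = 5, y = 9.

x = 5, y = 9, z = 14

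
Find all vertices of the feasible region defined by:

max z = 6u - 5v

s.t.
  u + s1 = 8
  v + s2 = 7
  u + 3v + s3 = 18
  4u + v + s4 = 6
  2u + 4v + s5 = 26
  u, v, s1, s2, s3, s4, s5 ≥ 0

(0, 0), (1.5, 0), (0, 6)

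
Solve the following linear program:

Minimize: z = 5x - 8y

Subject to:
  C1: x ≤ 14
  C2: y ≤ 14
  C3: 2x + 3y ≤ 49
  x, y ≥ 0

Evaluate the objective at each vertex of the feasible region:
  z(0, 0) = 0
  z(14, 0) = 70
  z(14, 7) = 14
  z(3.5, 14) = -94.5
  z(0, 14) = -112  ←
The minimum is at x = 0, y = 14.

x = 0, y = 14, z = -112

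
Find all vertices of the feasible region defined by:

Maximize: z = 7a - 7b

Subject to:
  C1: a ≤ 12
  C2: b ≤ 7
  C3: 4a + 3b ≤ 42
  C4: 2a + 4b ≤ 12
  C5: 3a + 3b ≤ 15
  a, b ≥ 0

(0, 0), (5, 0), (4, 1), (0, 3)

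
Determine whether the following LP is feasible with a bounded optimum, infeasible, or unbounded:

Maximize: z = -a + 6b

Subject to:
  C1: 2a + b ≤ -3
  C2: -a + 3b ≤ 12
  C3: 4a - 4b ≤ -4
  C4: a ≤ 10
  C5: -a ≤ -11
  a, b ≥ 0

Infeasible (no feasible solution exists)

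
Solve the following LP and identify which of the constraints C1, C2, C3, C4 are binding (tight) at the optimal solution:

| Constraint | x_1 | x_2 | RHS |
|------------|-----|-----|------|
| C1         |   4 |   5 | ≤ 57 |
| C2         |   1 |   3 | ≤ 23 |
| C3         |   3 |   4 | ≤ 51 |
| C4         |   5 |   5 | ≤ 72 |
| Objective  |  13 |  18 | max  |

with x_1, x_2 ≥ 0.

At x_1 = 8, x_2 = 5, compute slack b - a·x for each constraint:
  C1: 57 − 57 = 0  (binding)
  C2: 23 − 23 = 0  (binding)
  C3: 51 − 44 = 7  (slack)
  C4: 72 − 65 = 7  (slack)

Optimal: x_1 = 8, x_2 = 5
Binding: C1, C2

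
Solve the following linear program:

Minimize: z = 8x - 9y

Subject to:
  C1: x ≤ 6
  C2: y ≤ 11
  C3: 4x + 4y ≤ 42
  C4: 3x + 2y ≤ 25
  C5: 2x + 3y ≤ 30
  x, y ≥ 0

Evaluate the objective at each vertex of the feasible region:
  z(0, 0) = 0
  z(6, 0) = 48
  z(6, 3.5) = 16.5
  z(4, 6.5) = -26.5
  z(1.5, 9) = -69
  z(0, 10) = -90  ←
The minimum is at x = 0, y = 10.

x = 0, y = 10, z = -90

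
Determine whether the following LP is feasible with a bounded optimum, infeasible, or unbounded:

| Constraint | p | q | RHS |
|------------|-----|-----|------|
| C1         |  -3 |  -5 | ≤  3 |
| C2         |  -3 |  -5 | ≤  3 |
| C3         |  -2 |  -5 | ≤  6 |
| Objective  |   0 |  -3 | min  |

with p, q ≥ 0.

Unbounded (objective can decrease without bound)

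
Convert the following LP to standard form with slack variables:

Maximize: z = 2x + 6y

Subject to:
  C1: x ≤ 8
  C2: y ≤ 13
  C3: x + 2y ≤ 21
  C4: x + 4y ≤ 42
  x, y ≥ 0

max z = 2x + 6y

s.t.
  x + s1 = 8
  y + s2 = 13
  x + 2y + s3 = 21
  x + 4y + s4 = 42
  x, y, s1, s2, s3, s4 ≥ 0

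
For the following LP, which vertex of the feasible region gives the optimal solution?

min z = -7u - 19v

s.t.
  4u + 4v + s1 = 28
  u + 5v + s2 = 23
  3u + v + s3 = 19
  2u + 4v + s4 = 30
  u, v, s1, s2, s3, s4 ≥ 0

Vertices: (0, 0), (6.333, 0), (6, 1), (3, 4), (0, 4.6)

Evaluate the objective at each vertex of the feasible region:
  z(0, 0) = 0
  z(6.333, 0) = -44.33
  z(6, 1) = -61
  z(3, 4) = -97  ←
  z(0, 4.6) = -87.4
The minimum is at u = 3, v = 4.

(3, 4)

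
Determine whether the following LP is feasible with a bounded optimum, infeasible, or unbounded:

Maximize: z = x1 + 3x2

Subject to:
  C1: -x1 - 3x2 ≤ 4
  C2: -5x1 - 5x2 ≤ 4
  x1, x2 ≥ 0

Unbounded (objective can increase without bound)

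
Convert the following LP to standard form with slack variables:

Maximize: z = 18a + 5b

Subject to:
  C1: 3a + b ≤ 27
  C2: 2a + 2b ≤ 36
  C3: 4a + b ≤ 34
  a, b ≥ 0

max z = 18a + 5b

s.t.
  3a + b + s1 = 27
  2a + 2b + s2 = 36
  4a + b + s3 = 34
  a, b, s1, s2, s3 ≥ 0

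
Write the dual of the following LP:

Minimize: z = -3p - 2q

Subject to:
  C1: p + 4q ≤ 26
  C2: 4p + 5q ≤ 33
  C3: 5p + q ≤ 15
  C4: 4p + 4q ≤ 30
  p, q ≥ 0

Primal min cᵀx s.t. Ax ≤ b, x ≥ 0  →  Dual max −bᵀy s.t. Aᵀy ≥ −c, y ≥ 0.

Maximize: z = -26y1 - 33y2 - 15y3 - 30y4

Subject to:
  y1 + 4y2 + 5y3 + 4y4 ≥ 3
  4y1 + 5y2 + y3 + 4y4 ≥ 2
  y1, y2, y3, y4 ≥ 0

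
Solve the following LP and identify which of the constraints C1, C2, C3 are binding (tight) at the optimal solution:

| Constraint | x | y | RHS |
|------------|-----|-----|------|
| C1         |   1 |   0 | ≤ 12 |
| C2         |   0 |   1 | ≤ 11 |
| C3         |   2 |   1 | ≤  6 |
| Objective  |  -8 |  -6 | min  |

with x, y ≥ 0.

At x = 0, y = 6, compute slack b - a·x for each constraint:
  C1: 12 − 0 = 12  (slack)
  C2: 11 − 6 = 5  (slack)
  C3: 6 − 6 = 0  (binding)

Optimal: x = 0, y = 6
Binding: C3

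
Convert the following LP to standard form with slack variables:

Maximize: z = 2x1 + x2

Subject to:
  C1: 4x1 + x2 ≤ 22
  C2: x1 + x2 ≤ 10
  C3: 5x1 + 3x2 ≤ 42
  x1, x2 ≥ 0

max z = 2x1 + x2

s.t.
  4x1 + x2 + s1 = 22
  x1 + x2 + s2 = 10
  5x1 + 3x2 + s3 = 42
  x1, x2, s1, s2, s3 ≥ 0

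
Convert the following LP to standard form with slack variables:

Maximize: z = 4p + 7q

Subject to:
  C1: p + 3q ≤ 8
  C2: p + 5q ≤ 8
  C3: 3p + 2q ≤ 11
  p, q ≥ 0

max z = 4p + 7q

s.t.
  p + 3q + s1 = 8
  p + 5q + s2 = 8
  3p + 2q + s3 = 11
  p, q, s1, s2, s3 ≥ 0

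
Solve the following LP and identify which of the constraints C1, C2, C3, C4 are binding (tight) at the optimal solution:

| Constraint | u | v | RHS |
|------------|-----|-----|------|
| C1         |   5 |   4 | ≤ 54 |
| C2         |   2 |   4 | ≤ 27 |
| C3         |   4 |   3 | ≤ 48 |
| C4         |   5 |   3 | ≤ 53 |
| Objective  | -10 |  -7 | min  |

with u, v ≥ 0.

At u = 10, v = 1, compute slack b - a·x for each constraint:
  C1: 54 − 54 = 0  (binding)
  C2: 27 − 24 = 3  (slack)
  C3: 48 − 43 = 5  (slack)
  C4: 53 − 53 = 0  (binding)

Optimal: u = 10, v = 1
Binding: C1, C4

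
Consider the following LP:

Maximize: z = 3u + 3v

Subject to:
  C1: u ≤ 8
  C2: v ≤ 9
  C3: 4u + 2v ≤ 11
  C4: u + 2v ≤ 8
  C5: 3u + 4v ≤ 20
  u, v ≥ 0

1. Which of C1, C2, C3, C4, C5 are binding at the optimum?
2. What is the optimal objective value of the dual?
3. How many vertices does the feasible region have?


1. C3, C4
2. 13.5
3. 4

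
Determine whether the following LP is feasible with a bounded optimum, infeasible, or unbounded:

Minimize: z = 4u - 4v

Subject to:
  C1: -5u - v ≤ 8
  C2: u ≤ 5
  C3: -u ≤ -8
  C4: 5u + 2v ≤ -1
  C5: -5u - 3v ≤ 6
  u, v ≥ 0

Infeasible (no feasible solution exists)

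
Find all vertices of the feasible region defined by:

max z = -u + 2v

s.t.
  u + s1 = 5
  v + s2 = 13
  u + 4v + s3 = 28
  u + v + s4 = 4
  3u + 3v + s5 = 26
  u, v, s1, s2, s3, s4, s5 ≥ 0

(0, 0), (4, 0), (0, 4)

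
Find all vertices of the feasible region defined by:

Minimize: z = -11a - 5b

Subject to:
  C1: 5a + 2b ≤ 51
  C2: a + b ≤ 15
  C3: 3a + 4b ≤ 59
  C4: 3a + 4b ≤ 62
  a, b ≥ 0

(0, 0), (10.2, 0), (7, 8), (1, 14), (0, 14.75)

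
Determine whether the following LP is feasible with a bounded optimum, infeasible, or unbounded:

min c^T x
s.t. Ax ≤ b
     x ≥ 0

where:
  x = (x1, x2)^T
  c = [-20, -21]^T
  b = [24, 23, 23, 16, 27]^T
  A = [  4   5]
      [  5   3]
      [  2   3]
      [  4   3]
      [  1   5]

Feasible with a bounded optimal solution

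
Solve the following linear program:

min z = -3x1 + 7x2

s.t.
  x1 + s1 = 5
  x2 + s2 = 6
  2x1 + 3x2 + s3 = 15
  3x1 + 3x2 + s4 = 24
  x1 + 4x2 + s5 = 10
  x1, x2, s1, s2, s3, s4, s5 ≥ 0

Evaluate the objective at each vertex of the feasible region:
  z(0, 0) = 0
  z(5, 0) = -15  ←
  z(5, 1.25) = -6.25
  z(0, 2.5) = 17.5
The minimum is at x1 = 5, x2 = 0.

x1 = 5, x2 = 0, z = -15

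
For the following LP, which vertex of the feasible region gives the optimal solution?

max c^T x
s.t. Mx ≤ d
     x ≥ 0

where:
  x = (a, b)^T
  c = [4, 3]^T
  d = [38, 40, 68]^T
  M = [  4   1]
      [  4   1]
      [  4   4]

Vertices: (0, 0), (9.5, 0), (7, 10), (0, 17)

Evaluate the objective at each vertex of the feasible region:
  z(0, 0) = 0
  z(9.5, 0) = 38
  z(7, 10) = 58  ←
  z(0, 17) = 51
The maximum is at a = 7, b = 10.

(7, 10)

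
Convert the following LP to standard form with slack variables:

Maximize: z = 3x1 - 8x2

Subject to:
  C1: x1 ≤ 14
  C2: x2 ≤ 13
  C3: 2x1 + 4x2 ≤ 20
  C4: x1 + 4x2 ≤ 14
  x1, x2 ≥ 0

max z = 3x1 - 8x2

s.t.
  x1 + s1 = 14
  x2 + s2 = 13
  2x1 + 4x2 + s3 = 20
  x1 + 4x2 + s4 = 14
  x1, x2, s1, s2, s3, s4 ≥ 0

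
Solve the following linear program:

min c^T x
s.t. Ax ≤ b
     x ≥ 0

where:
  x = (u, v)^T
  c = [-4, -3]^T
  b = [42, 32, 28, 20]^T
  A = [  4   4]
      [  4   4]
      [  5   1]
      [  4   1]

Evaluate the objective at each vertex of the feasible region:
  z(0, 0) = 0
  z(5, 0) = -20
  z(4, 4) = -28  ←
  z(0, 8) = -24
The minimum is at u = 4, v = 4.

u = 4, v = 4, z = -28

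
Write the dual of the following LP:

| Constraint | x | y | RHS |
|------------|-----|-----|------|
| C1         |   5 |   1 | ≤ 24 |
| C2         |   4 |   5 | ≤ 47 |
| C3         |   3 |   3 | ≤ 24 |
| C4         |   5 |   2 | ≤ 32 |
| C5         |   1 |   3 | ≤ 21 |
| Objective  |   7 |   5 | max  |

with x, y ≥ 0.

Primal max cᵀx s.t. Ax ≤ b, x ≥ 0  →  Dual min bᵀy s.t. Aᵀy ≥ c, y ≥ 0.

Minimize: z = 24y1 + 47y2 + 24y3 + 32y4 + 21y5

Subject to:
  5y1 + 4y2 + 3y3 + 5y4 + y5 ≥ 7
  y1 + 5y2 + 3y3 + 2y4 + 3y5 ≥ 5
  y1, y2, y3, y4, y5 ≥ 0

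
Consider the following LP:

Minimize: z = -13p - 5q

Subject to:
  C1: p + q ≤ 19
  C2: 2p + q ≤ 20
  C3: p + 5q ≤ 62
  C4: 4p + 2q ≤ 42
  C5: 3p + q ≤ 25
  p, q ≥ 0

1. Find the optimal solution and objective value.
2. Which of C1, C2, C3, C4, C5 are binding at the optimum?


1. p = 5, q = 10, z = -115
2. C2, C5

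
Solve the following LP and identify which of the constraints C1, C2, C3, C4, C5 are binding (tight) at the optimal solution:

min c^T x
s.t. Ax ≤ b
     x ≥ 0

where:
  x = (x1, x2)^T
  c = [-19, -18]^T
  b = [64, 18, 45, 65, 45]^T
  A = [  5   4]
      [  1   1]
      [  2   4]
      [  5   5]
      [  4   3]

At x1 = 6, x2 = 7, compute slack b - a·x for each constraint:
  C1: 64 − 58 = 6  (slack)
  C2: 18 − 13 = 5  (slack)
  C3: 45 − 40 = 5  (slack)
  C4: 65 − 65 = 0  (binding)
  C5: 45 − 45 = 0  (binding)

Optimal: x1 = 6, x2 = 7
Binding: C4, C5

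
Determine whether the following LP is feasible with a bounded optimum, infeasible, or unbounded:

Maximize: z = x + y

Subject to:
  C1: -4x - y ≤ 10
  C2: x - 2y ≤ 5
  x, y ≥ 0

Unbounded (objective can increase without bound)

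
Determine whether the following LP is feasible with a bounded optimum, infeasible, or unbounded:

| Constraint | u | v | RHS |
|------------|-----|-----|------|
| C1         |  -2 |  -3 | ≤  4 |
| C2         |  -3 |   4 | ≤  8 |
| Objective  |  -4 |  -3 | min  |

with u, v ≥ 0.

Unbounded (objective can decrease without bound)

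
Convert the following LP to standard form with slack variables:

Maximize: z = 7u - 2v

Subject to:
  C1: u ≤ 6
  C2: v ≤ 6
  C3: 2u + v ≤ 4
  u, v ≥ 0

max z = 7u - 2v

s.t.
  u + s1 = 6
  v + s2 = 6
  2u + v + s3 = 4
  u, v, s1, s2, s3 ≥ 0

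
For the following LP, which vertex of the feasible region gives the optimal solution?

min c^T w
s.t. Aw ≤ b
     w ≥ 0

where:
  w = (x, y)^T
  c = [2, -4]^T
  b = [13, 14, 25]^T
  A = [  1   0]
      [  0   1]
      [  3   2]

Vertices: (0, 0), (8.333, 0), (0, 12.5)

Evaluate the objective at each vertex of the feasible region:
  z(0, 0) = 0
  z(8.333, 0) = 16.67
  z(0, 12.5) = -50  ←
The minimum is at x = 0, y = 12.5.

(0, 12.5)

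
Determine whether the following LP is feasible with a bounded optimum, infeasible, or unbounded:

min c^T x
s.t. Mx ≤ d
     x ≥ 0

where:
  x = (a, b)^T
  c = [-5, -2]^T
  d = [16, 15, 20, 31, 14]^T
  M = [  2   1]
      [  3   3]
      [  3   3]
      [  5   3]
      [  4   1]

Feasible with a bounded optimal solution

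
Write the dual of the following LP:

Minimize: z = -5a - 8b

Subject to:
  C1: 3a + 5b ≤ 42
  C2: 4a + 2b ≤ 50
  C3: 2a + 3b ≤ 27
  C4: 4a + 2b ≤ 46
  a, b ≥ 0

Primal min cᵀx s.t. Ax ≤ b, x ≥ 0  →  Dual max −bᵀy s.t. Aᵀy ≥ −c, y ≥ 0.

Maximize: z = -42y1 - 50y2 - 27y3 - 46y4

Subject to:
  3y1 + 4y2 + 2y3 + 4y4 ≥ 5
  5y1 + 2y2 + 3y3 + 2y4 ≥ 8
  y1, y2, y3, y4 ≥ 0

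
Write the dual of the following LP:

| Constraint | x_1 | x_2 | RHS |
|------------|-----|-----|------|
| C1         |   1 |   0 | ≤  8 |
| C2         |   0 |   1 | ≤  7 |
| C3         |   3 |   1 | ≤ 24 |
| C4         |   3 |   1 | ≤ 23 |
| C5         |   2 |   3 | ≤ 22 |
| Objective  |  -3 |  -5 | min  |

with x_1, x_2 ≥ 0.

Primal min cᵀx s.t. Ax ≤ b, x ≥ 0  →  Dual max −bᵀy s.t. Aᵀy ≥ −c, y ≥ 0.

Maximize: z = -8y1 - 7y2 - 24y3 - 23y4 - 22y5

Subject to:
  y1 + 3y3 + 3y4 + 2y5 ≥ 3
  y2 + y3 + y4 + 3y5 ≥ 5
  y1, y2, y3, y4, y5 ≥ 0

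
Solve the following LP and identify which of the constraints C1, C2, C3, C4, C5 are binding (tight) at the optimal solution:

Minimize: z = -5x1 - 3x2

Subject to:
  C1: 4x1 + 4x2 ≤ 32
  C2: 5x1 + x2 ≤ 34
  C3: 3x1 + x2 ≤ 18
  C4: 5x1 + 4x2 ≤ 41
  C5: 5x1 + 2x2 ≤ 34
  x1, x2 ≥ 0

At x1 = 5, x2 = 3, compute slack b - a·x for each constraint:
  C1: 32 − 32 = 0  (binding)
  C2: 34 − 28 = 6  (slack)
  C3: 18 − 18 = 0  (binding)
  C4: 41 − 37 = 4  (slack)
  C5: 34 − 31 = 3  (slack)

Optimal: x1 = 5, x2 = 3
Binding: C1, C3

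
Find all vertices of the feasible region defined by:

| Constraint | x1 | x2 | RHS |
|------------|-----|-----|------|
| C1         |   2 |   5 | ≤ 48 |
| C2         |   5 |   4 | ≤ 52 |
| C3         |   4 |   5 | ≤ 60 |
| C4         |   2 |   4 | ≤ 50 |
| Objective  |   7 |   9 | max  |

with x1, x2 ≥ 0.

(0, 0), (10.4, 0), (4, 8), (0, 9.6)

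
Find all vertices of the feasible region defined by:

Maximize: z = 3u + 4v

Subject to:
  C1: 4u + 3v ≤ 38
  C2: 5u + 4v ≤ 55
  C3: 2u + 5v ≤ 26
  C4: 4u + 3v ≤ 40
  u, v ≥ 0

(0, 0), (9.5, 0), (8, 2), (0, 5.2)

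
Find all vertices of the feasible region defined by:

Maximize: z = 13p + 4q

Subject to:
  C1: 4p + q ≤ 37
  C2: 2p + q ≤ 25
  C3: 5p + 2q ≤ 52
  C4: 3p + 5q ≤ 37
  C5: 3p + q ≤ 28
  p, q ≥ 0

(0, 0), (9.25, 0), (9, 1), (8.583, 2.25), (0, 7.4)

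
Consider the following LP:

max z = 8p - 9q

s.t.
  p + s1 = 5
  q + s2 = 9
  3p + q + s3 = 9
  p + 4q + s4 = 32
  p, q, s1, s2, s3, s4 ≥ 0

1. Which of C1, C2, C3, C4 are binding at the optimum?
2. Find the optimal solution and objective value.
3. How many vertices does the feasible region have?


1. C3
2. p = 3, q = 0, z = 24
3. 4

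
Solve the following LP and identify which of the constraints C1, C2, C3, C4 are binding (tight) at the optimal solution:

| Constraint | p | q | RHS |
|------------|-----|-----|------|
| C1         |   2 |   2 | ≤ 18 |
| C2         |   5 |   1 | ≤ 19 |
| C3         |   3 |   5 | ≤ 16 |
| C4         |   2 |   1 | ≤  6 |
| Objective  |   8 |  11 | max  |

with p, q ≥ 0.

At p = 2, q = 2, compute slack b - a·x for each constraint:
  C1: 18 − 8 = 10  (slack)
  C2: 19 − 12 = 7  (slack)
  C3: 16 − 16 = 0  (binding)
  C4: 6 − 6 = 0  (binding)

Optimal: p = 2, q = 2
Binding: C3, C4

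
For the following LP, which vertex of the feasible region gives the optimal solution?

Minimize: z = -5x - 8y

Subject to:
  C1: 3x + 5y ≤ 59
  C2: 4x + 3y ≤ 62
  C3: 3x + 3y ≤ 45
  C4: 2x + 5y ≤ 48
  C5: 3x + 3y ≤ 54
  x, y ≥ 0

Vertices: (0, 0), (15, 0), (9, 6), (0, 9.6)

Evaluate the objective at each vertex of the feasible region:
  z(0, 0) = 0
  z(15, 0) = -75
  z(9, 6) = -93  ←
  z(0, 9.6) = -76.8
The minimum is at x = 9, y = 6.

(9, 6)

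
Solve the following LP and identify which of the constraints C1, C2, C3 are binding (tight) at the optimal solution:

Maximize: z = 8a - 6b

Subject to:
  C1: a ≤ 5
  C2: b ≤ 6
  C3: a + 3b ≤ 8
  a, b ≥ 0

At a = 5, b = 0, compute slack b - a·x for each constraint:
  C1: 5 − 5 = 0  (binding)
  C2: 6 − 0 = 6  (slack)
  C3: 8 − 5 = 3  (slack)

Optimal: a = 5, b = 0
Binding: C1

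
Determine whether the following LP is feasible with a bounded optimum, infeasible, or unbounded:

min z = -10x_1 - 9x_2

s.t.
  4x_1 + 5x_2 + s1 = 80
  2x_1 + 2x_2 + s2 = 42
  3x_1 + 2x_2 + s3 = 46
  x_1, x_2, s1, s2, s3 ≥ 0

Feasible with a bounded optimal solution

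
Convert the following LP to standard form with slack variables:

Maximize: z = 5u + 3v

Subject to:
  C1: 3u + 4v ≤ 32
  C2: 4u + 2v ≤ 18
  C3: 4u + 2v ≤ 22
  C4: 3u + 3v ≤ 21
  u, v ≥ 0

max z = 5u + 3v

s.t.
  3u + 4v + s1 = 32
  4u + 2v + s2 = 18
  4u + 2v + s3 = 22
  3u + 3v + s4 = 21
  u, v, s1, s2, s3, s4 ≥ 0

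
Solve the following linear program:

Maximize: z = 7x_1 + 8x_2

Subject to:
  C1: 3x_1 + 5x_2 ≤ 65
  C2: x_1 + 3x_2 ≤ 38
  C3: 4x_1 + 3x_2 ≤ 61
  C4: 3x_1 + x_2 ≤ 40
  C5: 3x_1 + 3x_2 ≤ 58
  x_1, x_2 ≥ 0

Evaluate the objective at each vertex of the feasible region:
  z(0, 0) = 0
  z(13.33, 0) = 93.33
  z(11.8, 4.6) = 119.4
  z(10, 7) = 126  ←
  z(1.25, 12.25) = 106.8
  z(0, 12.67) = 101.3
The maximum is at x_1 = 10, x_2 = 7.

x_1 = 10, x_2 = 7, z = 126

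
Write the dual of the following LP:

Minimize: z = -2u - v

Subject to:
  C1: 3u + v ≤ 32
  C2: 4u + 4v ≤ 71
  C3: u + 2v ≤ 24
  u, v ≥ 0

Primal min cᵀx s.t. Ax ≤ b, x ≥ 0  →  Dual max −bᵀy s.t. Aᵀy ≥ −c, y ≥ 0.

Maximize: z = -32y1 - 71y2 - 24y3

Subject to:
  3y1 + 4y2 + y3 ≥ 2
  y1 + 4y2 + 2y3 ≥ 1
  y1, y2, y3 ≥ 0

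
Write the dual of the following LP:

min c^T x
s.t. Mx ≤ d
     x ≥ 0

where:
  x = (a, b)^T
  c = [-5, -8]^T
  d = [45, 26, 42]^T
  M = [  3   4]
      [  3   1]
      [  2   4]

Primal min cᵀx s.t. Ax ≤ b, x ≥ 0  →  Dual max −bᵀy s.t. Aᵀy ≥ −c, y ≥ 0.

Maximize: z = -45y1 - 26y2 - 42y3

Subject to:
  3y1 + 3y2 + 2y3 ≥ 5
  4y1 + y2 + 4y3 ≥ 8
  y1, y2, y3 ≥ 0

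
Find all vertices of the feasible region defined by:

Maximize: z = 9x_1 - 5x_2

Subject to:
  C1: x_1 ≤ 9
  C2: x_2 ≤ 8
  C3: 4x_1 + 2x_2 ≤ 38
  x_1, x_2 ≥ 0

(0, 0), (9, 0), (9, 1), (5.5, 8), (0, 8)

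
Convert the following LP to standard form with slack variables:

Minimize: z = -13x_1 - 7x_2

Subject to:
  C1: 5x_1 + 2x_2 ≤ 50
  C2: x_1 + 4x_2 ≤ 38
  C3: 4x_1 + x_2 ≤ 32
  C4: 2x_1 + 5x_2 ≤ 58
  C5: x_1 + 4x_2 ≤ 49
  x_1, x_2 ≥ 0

min z = -13x_1 - 7x_2

s.t.
  5x_1 + 2x_2 + s1 = 50
  x_1 + 4x_2 + s2 = 38
  4x_1 + x_2 + s3 = 32
  2x_1 + 5x_2 + s4 = 58
  x_1 + 4x_2 + s5 = 49
  x_1, x_2, s1, s2, s3, s4, s5 ≥ 0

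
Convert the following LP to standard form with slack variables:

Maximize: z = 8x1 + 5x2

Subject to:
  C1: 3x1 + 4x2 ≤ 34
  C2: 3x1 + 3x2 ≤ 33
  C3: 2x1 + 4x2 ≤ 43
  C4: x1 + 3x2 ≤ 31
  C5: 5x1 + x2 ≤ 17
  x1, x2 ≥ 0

max z = 8x1 + 5x2

s.t.
  3x1 + 4x2 + s1 = 34
  3x1 + 3x2 + s2 = 33
  2x1 + 4x2 + s3 = 43
  x1 + 3x2 + s4 = 31
  5x1 + x2 + s5 = 17
  x1, x2, s1, s2, s3, s4, s5 ≥ 0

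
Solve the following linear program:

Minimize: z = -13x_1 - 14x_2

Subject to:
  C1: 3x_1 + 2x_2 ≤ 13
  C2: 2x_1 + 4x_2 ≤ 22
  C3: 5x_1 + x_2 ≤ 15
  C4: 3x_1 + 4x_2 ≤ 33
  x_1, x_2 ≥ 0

Evaluate the objective at each vertex of the feasible region:
  z(0, 0) = 0
  z(3, 0) = -39
  z(2.429, 2.857) = -71.57
  z(1, 5) = -83  ←
  z(0, 5.5) = -77
The minimum is at x_1 = 1, x_2 = 5.

x_1 = 1, x_2 = 5, z = -83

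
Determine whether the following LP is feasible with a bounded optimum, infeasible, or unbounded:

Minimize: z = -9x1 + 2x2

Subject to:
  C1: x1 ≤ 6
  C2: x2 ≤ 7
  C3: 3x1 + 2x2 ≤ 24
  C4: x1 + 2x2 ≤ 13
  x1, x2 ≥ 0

Feasible with a bounded optimal solution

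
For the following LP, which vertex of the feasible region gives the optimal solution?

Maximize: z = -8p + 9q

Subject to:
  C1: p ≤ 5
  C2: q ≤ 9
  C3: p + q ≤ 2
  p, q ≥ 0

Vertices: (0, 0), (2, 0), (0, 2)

Evaluate the objective at each vertex of the feasible region:
  z(0, 0) = 0
  z(2, 0) = -16
  z(0, 2) = 18  ←
The maximum is at p = 0, q = 2.

(0, 2)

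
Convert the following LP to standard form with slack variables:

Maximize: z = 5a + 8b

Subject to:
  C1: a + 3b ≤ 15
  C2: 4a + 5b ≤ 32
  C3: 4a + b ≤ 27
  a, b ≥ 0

max z = 5a + 8b

s.t.
  a + 3b + s1 = 15
  4a + 5b + s2 = 32
  4a + b + s3 = 27
  a, b, s1, s2, s3 ≥ 0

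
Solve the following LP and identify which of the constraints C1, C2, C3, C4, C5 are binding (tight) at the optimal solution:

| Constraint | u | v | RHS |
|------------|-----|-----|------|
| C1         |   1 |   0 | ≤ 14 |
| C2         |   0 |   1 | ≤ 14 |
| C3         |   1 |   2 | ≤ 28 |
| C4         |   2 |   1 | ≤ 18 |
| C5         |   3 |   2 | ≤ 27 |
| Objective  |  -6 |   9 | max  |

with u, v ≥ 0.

At u = 0, v = 13.5, compute slack b - a·x for each constraint:
  C1: 14 − 0 = 14  (slack)
  C2: 14 − 13.5 = 0.5  (slack)
  C3: 28 − 27 = 1  (slack)
  C4: 18 − 13.5 = 4.5  (slack)
  C5: 27 − 27 = 0  (binding)

Optimal: u = 0, v = 13.5
Binding: C5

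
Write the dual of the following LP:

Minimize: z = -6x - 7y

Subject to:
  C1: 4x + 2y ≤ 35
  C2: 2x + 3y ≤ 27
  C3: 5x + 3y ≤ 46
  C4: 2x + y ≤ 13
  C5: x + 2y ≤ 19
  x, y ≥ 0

Primal min cᵀx s.t. Ax ≤ b, x ≥ 0  →  Dual max −bᵀy s.t. Aᵀy ≥ −c, y ≥ 0.

Maximize: z = -35y1 - 27y2 - 46y3 - 13y4 - 19y5

Subject to:
  4y1 + 2y2 + 5y3 + 2y4 + y5 ≥ 6
  2y1 + 3y2 + 3y3 + y4 + 2y5 ≥ 7
  y1, y2, y3, y4, y5 ≥ 0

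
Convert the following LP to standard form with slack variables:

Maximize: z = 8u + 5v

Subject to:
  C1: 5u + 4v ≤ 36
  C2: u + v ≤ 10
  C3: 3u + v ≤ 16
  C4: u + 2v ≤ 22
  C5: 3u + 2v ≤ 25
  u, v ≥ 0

max z = 8u + 5v

s.t.
  5u + 4v + s1 = 36
  u + v + s2 = 10
  3u + v + s3 = 16
  u + 2v + s4 = 22
  3u + 2v + s5 = 25
  u, v, s1, s2, s3, s4, s5 ≥ 0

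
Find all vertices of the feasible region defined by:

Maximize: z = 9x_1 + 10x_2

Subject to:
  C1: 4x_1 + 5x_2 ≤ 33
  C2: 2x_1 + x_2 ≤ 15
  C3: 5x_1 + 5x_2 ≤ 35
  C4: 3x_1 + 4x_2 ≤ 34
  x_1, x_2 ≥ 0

(0, 0), (7, 0), (2, 5), (0, 6.6)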